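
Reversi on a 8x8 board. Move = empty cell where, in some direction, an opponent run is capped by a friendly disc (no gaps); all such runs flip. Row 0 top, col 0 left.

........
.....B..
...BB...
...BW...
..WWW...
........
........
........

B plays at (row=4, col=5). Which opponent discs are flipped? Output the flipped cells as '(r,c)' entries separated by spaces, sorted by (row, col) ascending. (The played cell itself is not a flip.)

Answer: (3,4)

Derivation:
Dir NW: opp run (3,4) capped by B -> flip
Dir N: first cell '.' (not opp) -> no flip
Dir NE: first cell '.' (not opp) -> no flip
Dir W: opp run (4,4) (4,3) (4,2), next='.' -> no flip
Dir E: first cell '.' (not opp) -> no flip
Dir SW: first cell '.' (not opp) -> no flip
Dir S: first cell '.' (not opp) -> no flip
Dir SE: first cell '.' (not opp) -> no flip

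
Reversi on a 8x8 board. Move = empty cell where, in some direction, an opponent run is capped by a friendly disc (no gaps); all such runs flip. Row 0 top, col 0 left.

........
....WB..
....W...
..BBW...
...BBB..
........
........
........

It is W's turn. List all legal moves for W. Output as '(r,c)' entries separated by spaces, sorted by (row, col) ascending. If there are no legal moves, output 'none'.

Answer: (0,6) (1,6) (3,1) (4,2) (5,2) (5,4) (5,6)

Derivation:
(0,4): no bracket -> illegal
(0,5): no bracket -> illegal
(0,6): flips 1 -> legal
(1,6): flips 1 -> legal
(2,1): no bracket -> illegal
(2,2): no bracket -> illegal
(2,3): no bracket -> illegal
(2,5): no bracket -> illegal
(2,6): no bracket -> illegal
(3,1): flips 2 -> legal
(3,5): no bracket -> illegal
(3,6): no bracket -> illegal
(4,1): no bracket -> illegal
(4,2): flips 1 -> legal
(4,6): no bracket -> illegal
(5,2): flips 1 -> legal
(5,3): no bracket -> illegal
(5,4): flips 1 -> legal
(5,5): no bracket -> illegal
(5,6): flips 1 -> legal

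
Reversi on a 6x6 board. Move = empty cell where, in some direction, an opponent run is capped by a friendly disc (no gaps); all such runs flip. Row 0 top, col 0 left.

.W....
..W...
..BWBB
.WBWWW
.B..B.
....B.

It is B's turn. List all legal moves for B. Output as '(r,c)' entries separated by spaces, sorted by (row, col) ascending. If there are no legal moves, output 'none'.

(0,0): no bracket -> illegal
(0,2): flips 1 -> legal
(0,3): no bracket -> illegal
(1,0): no bracket -> illegal
(1,1): no bracket -> illegal
(1,3): no bracket -> illegal
(1,4): flips 1 -> legal
(2,0): no bracket -> illegal
(2,1): flips 1 -> legal
(3,0): flips 1 -> legal
(4,0): flips 1 -> legal
(4,2): flips 1 -> legal
(4,3): flips 1 -> legal
(4,5): flips 1 -> legal

Answer: (0,2) (1,4) (2,1) (3,0) (4,0) (4,2) (4,3) (4,5)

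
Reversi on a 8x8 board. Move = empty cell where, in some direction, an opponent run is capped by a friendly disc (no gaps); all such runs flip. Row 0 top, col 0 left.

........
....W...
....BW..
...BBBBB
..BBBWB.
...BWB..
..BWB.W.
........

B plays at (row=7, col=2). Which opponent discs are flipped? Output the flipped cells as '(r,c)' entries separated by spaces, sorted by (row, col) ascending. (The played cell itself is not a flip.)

Answer: (4,5) (5,4) (6,3)

Derivation:
Dir NW: first cell '.' (not opp) -> no flip
Dir N: first cell 'B' (not opp) -> no flip
Dir NE: opp run (6,3) (5,4) (4,5) capped by B -> flip
Dir W: first cell '.' (not opp) -> no flip
Dir E: first cell '.' (not opp) -> no flip
Dir SW: edge -> no flip
Dir S: edge -> no flip
Dir SE: edge -> no flip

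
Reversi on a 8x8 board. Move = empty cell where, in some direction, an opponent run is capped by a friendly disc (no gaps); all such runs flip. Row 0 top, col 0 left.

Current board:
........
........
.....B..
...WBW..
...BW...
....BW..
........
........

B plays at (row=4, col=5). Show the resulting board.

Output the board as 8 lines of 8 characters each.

Answer: ........
........
.....B..
...WBB..
...BBB..
....BW..
........
........

Derivation:
Place B at (4,5); scan 8 dirs for brackets.
Dir NW: first cell 'B' (not opp) -> no flip
Dir N: opp run (3,5) capped by B -> flip
Dir NE: first cell '.' (not opp) -> no flip
Dir W: opp run (4,4) capped by B -> flip
Dir E: first cell '.' (not opp) -> no flip
Dir SW: first cell 'B' (not opp) -> no flip
Dir S: opp run (5,5), next='.' -> no flip
Dir SE: first cell '.' (not opp) -> no flip
All flips: (3,5) (4,4)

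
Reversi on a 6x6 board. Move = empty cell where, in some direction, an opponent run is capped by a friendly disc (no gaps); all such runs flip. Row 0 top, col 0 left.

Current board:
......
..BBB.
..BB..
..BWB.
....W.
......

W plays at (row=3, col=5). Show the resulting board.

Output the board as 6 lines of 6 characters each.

Place W at (3,5); scan 8 dirs for brackets.
Dir NW: first cell '.' (not opp) -> no flip
Dir N: first cell '.' (not opp) -> no flip
Dir NE: edge -> no flip
Dir W: opp run (3,4) capped by W -> flip
Dir E: edge -> no flip
Dir SW: first cell 'W' (not opp) -> no flip
Dir S: first cell '.' (not opp) -> no flip
Dir SE: edge -> no flip
All flips: (3,4)

Answer: ......
..BBB.
..BB..
..BWWW
....W.
......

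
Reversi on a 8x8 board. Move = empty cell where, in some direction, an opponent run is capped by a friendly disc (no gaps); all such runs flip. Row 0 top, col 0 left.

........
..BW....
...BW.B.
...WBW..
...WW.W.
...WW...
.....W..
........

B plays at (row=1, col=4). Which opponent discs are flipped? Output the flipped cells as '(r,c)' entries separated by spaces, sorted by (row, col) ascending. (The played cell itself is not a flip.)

Dir NW: first cell '.' (not opp) -> no flip
Dir N: first cell '.' (not opp) -> no flip
Dir NE: first cell '.' (not opp) -> no flip
Dir W: opp run (1,3) capped by B -> flip
Dir E: first cell '.' (not opp) -> no flip
Dir SW: first cell 'B' (not opp) -> no flip
Dir S: opp run (2,4) capped by B -> flip
Dir SE: first cell '.' (not opp) -> no flip

Answer: (1,3) (2,4)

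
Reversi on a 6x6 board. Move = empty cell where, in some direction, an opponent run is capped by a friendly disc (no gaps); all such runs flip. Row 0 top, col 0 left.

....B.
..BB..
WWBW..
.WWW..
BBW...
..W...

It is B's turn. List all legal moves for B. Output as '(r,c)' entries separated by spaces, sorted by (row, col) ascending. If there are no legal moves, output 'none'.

Answer: (1,1) (1,4) (2,4) (3,0) (3,4) (4,3) (4,4)

Derivation:
(1,0): no bracket -> illegal
(1,1): flips 2 -> legal
(1,4): flips 2 -> legal
(2,4): flips 1 -> legal
(3,0): flips 1 -> legal
(3,4): flips 1 -> legal
(4,3): flips 3 -> legal
(4,4): flips 1 -> legal
(5,1): no bracket -> illegal
(5,3): no bracket -> illegal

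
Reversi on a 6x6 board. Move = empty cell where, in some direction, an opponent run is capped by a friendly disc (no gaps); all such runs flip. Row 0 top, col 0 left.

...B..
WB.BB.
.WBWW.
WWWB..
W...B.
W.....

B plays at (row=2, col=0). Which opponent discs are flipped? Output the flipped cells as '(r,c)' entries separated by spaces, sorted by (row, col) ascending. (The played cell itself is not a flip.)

Answer: (2,1)

Derivation:
Dir NW: edge -> no flip
Dir N: opp run (1,0), next='.' -> no flip
Dir NE: first cell 'B' (not opp) -> no flip
Dir W: edge -> no flip
Dir E: opp run (2,1) capped by B -> flip
Dir SW: edge -> no flip
Dir S: opp run (3,0) (4,0) (5,0), next=edge -> no flip
Dir SE: opp run (3,1), next='.' -> no flip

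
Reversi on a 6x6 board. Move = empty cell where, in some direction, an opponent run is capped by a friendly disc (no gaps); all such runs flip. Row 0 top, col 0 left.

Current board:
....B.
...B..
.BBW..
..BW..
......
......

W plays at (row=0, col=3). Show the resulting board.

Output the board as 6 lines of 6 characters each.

Place W at (0,3); scan 8 dirs for brackets.
Dir NW: edge -> no flip
Dir N: edge -> no flip
Dir NE: edge -> no flip
Dir W: first cell '.' (not opp) -> no flip
Dir E: opp run (0,4), next='.' -> no flip
Dir SW: first cell '.' (not opp) -> no flip
Dir S: opp run (1,3) capped by W -> flip
Dir SE: first cell '.' (not opp) -> no flip
All flips: (1,3)

Answer: ...WB.
...W..
.BBW..
..BW..
......
......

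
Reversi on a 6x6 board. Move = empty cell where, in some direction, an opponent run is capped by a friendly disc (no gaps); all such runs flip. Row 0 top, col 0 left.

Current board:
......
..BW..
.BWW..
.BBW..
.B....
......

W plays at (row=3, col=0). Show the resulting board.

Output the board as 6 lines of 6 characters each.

Answer: ......
..BW..
.BWW..
WWWW..
.B....
......

Derivation:
Place W at (3,0); scan 8 dirs for brackets.
Dir NW: edge -> no flip
Dir N: first cell '.' (not opp) -> no flip
Dir NE: opp run (2,1) (1,2), next='.' -> no flip
Dir W: edge -> no flip
Dir E: opp run (3,1) (3,2) capped by W -> flip
Dir SW: edge -> no flip
Dir S: first cell '.' (not opp) -> no flip
Dir SE: opp run (4,1), next='.' -> no flip
All flips: (3,1) (3,2)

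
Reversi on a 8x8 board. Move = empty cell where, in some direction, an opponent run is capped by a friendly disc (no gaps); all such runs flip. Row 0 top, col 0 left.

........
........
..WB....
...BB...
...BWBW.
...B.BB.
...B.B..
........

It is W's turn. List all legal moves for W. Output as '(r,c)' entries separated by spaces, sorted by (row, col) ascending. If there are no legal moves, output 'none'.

Answer: (2,4) (4,2) (6,2) (6,4) (6,6)

Derivation:
(1,2): no bracket -> illegal
(1,3): no bracket -> illegal
(1,4): no bracket -> illegal
(2,4): flips 2 -> legal
(2,5): no bracket -> illegal
(3,2): no bracket -> illegal
(3,5): no bracket -> illegal
(3,6): no bracket -> illegal
(4,2): flips 1 -> legal
(4,7): no bracket -> illegal
(5,2): no bracket -> illegal
(5,4): no bracket -> illegal
(5,7): no bracket -> illegal
(6,2): flips 1 -> legal
(6,4): flips 1 -> legal
(6,6): flips 2 -> legal
(6,7): no bracket -> illegal
(7,2): no bracket -> illegal
(7,3): no bracket -> illegal
(7,4): no bracket -> illegal
(7,5): no bracket -> illegal
(7,6): no bracket -> illegal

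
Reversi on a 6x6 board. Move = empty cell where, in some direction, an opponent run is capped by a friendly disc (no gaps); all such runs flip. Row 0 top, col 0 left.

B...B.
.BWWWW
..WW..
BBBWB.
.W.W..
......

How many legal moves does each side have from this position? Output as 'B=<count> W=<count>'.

Answer: B=9 W=7

Derivation:
-- B to move --
(0,1): flips 2 -> legal
(0,2): flips 2 -> legal
(0,3): no bracket -> illegal
(0,5): flips 2 -> legal
(2,1): no bracket -> illegal
(2,4): flips 1 -> legal
(2,5): no bracket -> illegal
(4,0): no bracket -> illegal
(4,2): no bracket -> illegal
(4,4): flips 2 -> legal
(5,0): flips 1 -> legal
(5,1): flips 1 -> legal
(5,2): flips 2 -> legal
(5,3): no bracket -> illegal
(5,4): flips 1 -> legal
B mobility = 9
-- W to move --
(0,1): no bracket -> illegal
(0,2): no bracket -> illegal
(0,3): no bracket -> illegal
(0,5): no bracket -> illegal
(1,0): flips 1 -> legal
(2,0): no bracket -> illegal
(2,1): flips 2 -> legal
(2,4): no bracket -> illegal
(2,5): flips 1 -> legal
(3,5): flips 1 -> legal
(4,0): flips 1 -> legal
(4,2): flips 1 -> legal
(4,4): no bracket -> illegal
(4,5): flips 1 -> legal
W mobility = 7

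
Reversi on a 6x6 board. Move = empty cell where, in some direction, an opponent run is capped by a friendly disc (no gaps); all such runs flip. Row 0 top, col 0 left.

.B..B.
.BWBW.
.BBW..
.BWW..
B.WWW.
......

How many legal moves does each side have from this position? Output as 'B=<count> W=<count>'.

Answer: B=9 W=5

Derivation:
-- B to move --
(0,2): flips 1 -> legal
(0,3): flips 1 -> legal
(0,5): no bracket -> illegal
(1,5): flips 1 -> legal
(2,4): flips 2 -> legal
(2,5): no bracket -> illegal
(3,4): flips 4 -> legal
(3,5): no bracket -> illegal
(4,1): no bracket -> illegal
(4,5): no bracket -> illegal
(5,1): no bracket -> illegal
(5,2): flips 2 -> legal
(5,3): flips 4 -> legal
(5,4): flips 2 -> legal
(5,5): flips 2 -> legal
B mobility = 9
-- W to move --
(0,0): flips 2 -> legal
(0,2): no bracket -> illegal
(0,3): flips 1 -> legal
(0,5): no bracket -> illegal
(1,0): flips 2 -> legal
(1,5): no bracket -> illegal
(2,0): flips 3 -> legal
(2,4): no bracket -> illegal
(3,0): flips 2 -> legal
(4,1): no bracket -> illegal
(5,0): no bracket -> illegal
(5,1): no bracket -> illegal
W mobility = 5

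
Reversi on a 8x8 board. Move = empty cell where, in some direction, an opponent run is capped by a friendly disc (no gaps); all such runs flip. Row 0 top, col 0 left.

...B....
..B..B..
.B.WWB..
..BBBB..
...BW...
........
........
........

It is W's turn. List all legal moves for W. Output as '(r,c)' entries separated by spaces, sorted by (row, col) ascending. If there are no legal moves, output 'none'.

Answer: (0,1) (0,6) (2,2) (2,6) (4,1) (4,2) (4,5) (4,6) (5,3)

Derivation:
(0,1): flips 1 -> legal
(0,2): no bracket -> illegal
(0,4): no bracket -> illegal
(0,5): no bracket -> illegal
(0,6): flips 1 -> legal
(1,0): no bracket -> illegal
(1,1): no bracket -> illegal
(1,3): no bracket -> illegal
(1,4): no bracket -> illegal
(1,6): no bracket -> illegal
(2,0): no bracket -> illegal
(2,2): flips 1 -> legal
(2,6): flips 2 -> legal
(3,0): no bracket -> illegal
(3,1): no bracket -> illegal
(3,6): no bracket -> illegal
(4,1): flips 1 -> legal
(4,2): flips 2 -> legal
(4,5): flips 1 -> legal
(4,6): flips 1 -> legal
(5,2): no bracket -> illegal
(5,3): flips 2 -> legal
(5,4): no bracket -> illegal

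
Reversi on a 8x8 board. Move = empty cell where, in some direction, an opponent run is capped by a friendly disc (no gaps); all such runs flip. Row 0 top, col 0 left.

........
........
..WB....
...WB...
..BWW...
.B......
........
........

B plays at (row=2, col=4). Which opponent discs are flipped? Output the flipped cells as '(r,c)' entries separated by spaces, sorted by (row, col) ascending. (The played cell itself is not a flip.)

Dir NW: first cell '.' (not opp) -> no flip
Dir N: first cell '.' (not opp) -> no flip
Dir NE: first cell '.' (not opp) -> no flip
Dir W: first cell 'B' (not opp) -> no flip
Dir E: first cell '.' (not opp) -> no flip
Dir SW: opp run (3,3) capped by B -> flip
Dir S: first cell 'B' (not opp) -> no flip
Dir SE: first cell '.' (not opp) -> no flip

Answer: (3,3)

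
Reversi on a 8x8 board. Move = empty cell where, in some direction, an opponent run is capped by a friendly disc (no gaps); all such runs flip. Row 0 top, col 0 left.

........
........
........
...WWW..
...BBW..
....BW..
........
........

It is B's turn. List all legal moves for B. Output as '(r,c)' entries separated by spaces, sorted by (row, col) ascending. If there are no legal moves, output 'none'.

Answer: (2,2) (2,3) (2,4) (2,5) (2,6) (3,6) (4,6) (5,6) (6,6)

Derivation:
(2,2): flips 1 -> legal
(2,3): flips 1 -> legal
(2,4): flips 1 -> legal
(2,5): flips 1 -> legal
(2,6): flips 1 -> legal
(3,2): no bracket -> illegal
(3,6): flips 1 -> legal
(4,2): no bracket -> illegal
(4,6): flips 1 -> legal
(5,6): flips 1 -> legal
(6,4): no bracket -> illegal
(6,5): no bracket -> illegal
(6,6): flips 1 -> legal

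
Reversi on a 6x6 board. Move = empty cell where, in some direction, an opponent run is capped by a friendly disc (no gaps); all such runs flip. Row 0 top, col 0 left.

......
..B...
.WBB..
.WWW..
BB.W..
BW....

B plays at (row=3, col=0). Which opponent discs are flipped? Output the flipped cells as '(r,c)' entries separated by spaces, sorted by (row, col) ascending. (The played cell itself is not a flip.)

Dir NW: edge -> no flip
Dir N: first cell '.' (not opp) -> no flip
Dir NE: opp run (2,1) capped by B -> flip
Dir W: edge -> no flip
Dir E: opp run (3,1) (3,2) (3,3), next='.' -> no flip
Dir SW: edge -> no flip
Dir S: first cell 'B' (not opp) -> no flip
Dir SE: first cell 'B' (not opp) -> no flip

Answer: (2,1)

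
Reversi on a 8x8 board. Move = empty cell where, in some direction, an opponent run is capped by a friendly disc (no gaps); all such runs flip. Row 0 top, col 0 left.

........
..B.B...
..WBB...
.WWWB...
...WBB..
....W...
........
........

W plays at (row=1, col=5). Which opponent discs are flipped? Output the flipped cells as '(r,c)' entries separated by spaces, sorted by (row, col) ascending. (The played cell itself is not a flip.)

Answer: (2,4)

Derivation:
Dir NW: first cell '.' (not opp) -> no flip
Dir N: first cell '.' (not opp) -> no flip
Dir NE: first cell '.' (not opp) -> no flip
Dir W: opp run (1,4), next='.' -> no flip
Dir E: first cell '.' (not opp) -> no flip
Dir SW: opp run (2,4) capped by W -> flip
Dir S: first cell '.' (not opp) -> no flip
Dir SE: first cell '.' (not opp) -> no flip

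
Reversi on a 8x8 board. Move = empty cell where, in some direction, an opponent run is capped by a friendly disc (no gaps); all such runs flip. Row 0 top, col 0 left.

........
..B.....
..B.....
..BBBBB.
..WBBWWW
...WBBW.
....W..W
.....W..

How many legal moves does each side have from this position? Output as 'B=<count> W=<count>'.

Answer: B=10 W=8

Derivation:
-- B to move --
(3,1): no bracket -> illegal
(3,7): flips 1 -> legal
(4,1): flips 1 -> legal
(5,1): flips 1 -> legal
(5,2): flips 2 -> legal
(5,7): flips 2 -> legal
(6,2): flips 1 -> legal
(6,3): flips 1 -> legal
(6,5): no bracket -> illegal
(6,6): flips 2 -> legal
(7,3): flips 1 -> legal
(7,4): flips 1 -> legal
(7,6): no bracket -> illegal
(7,7): no bracket -> illegal
B mobility = 10
-- W to move --
(0,1): no bracket -> illegal
(0,2): flips 3 -> legal
(0,3): no bracket -> illegal
(1,1): no bracket -> illegal
(1,3): no bracket -> illegal
(2,1): no bracket -> illegal
(2,3): flips 3 -> legal
(2,4): flips 5 -> legal
(2,5): flips 2 -> legal
(2,6): flips 3 -> legal
(2,7): flips 1 -> legal
(3,1): no bracket -> illegal
(3,7): no bracket -> illegal
(4,1): no bracket -> illegal
(5,2): no bracket -> illegal
(6,3): flips 1 -> legal
(6,5): flips 1 -> legal
(6,6): no bracket -> illegal
W mobility = 8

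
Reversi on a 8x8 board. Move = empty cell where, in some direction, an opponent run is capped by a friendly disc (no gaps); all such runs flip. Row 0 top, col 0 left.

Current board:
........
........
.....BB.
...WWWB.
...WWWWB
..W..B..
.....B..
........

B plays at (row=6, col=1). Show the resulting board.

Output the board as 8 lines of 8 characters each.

Place B at (6,1); scan 8 dirs for brackets.
Dir NW: first cell '.' (not opp) -> no flip
Dir N: first cell '.' (not opp) -> no flip
Dir NE: opp run (5,2) (4,3) (3,4) capped by B -> flip
Dir W: first cell '.' (not opp) -> no flip
Dir E: first cell '.' (not opp) -> no flip
Dir SW: first cell '.' (not opp) -> no flip
Dir S: first cell '.' (not opp) -> no flip
Dir SE: first cell '.' (not opp) -> no flip
All flips: (3,4) (4,3) (5,2)

Answer: ........
........
.....BB.
...WBWB.
...BWWWB
..B..B..
.B...B..
........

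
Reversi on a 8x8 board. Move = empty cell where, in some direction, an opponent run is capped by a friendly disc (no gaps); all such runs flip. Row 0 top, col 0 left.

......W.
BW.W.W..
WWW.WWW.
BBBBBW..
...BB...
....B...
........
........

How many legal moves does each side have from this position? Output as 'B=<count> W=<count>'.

-- B to move --
(0,0): flips 2 -> legal
(0,1): flips 2 -> legal
(0,2): no bracket -> illegal
(0,3): no bracket -> illegal
(0,4): flips 2 -> legal
(0,5): no bracket -> illegal
(0,7): no bracket -> illegal
(1,2): flips 3 -> legal
(1,4): flips 1 -> legal
(1,6): flips 1 -> legal
(1,7): flips 2 -> legal
(2,3): no bracket -> illegal
(2,7): no bracket -> illegal
(3,6): flips 1 -> legal
(3,7): no bracket -> illegal
(4,5): no bracket -> illegal
(4,6): no bracket -> illegal
B mobility = 8
-- W to move --
(0,0): flips 1 -> legal
(0,1): no bracket -> illegal
(2,3): no bracket -> illegal
(4,0): flips 2 -> legal
(4,1): flips 1 -> legal
(4,2): flips 3 -> legal
(4,5): no bracket -> illegal
(5,2): flips 2 -> legal
(5,3): flips 1 -> legal
(5,5): flips 2 -> legal
(6,3): no bracket -> illegal
(6,4): flips 3 -> legal
(6,5): flips 3 -> legal
W mobility = 9

Answer: B=8 W=9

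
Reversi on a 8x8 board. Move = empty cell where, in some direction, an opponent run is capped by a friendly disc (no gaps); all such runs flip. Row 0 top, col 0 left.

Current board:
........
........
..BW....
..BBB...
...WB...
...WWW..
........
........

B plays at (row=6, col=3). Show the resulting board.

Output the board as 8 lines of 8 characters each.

Answer: ........
........
..BW....
..BBB...
...BB...
...BWW..
...B....
........

Derivation:
Place B at (6,3); scan 8 dirs for brackets.
Dir NW: first cell '.' (not opp) -> no flip
Dir N: opp run (5,3) (4,3) capped by B -> flip
Dir NE: opp run (5,4), next='.' -> no flip
Dir W: first cell '.' (not opp) -> no flip
Dir E: first cell '.' (not opp) -> no flip
Dir SW: first cell '.' (not opp) -> no flip
Dir S: first cell '.' (not opp) -> no flip
Dir SE: first cell '.' (not opp) -> no flip
All flips: (4,3) (5,3)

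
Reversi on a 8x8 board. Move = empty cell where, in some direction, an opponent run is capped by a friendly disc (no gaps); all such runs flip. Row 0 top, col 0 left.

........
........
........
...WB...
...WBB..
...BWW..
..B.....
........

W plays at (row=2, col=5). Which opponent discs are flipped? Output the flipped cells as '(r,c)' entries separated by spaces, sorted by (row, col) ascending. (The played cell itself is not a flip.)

Dir NW: first cell '.' (not opp) -> no flip
Dir N: first cell '.' (not opp) -> no flip
Dir NE: first cell '.' (not opp) -> no flip
Dir W: first cell '.' (not opp) -> no flip
Dir E: first cell '.' (not opp) -> no flip
Dir SW: opp run (3,4) capped by W -> flip
Dir S: first cell '.' (not opp) -> no flip
Dir SE: first cell '.' (not opp) -> no flip

Answer: (3,4)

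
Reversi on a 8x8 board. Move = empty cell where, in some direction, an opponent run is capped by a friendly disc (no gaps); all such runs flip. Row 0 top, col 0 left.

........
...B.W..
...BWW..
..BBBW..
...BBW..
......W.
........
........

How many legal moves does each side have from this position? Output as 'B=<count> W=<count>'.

Answer: B=7 W=8

Derivation:
-- B to move --
(0,4): no bracket -> illegal
(0,5): no bracket -> illegal
(0,6): flips 2 -> legal
(1,4): flips 1 -> legal
(1,6): flips 1 -> legal
(2,6): flips 3 -> legal
(3,6): flips 1 -> legal
(4,6): flips 3 -> legal
(4,7): no bracket -> illegal
(5,4): no bracket -> illegal
(5,5): no bracket -> illegal
(5,7): no bracket -> illegal
(6,5): no bracket -> illegal
(6,6): no bracket -> illegal
(6,7): flips 2 -> legal
B mobility = 7
-- W to move --
(0,2): flips 1 -> legal
(0,3): no bracket -> illegal
(0,4): no bracket -> illegal
(1,2): flips 2 -> legal
(1,4): no bracket -> illegal
(2,1): no bracket -> illegal
(2,2): flips 1 -> legal
(3,1): flips 3 -> legal
(4,1): no bracket -> illegal
(4,2): flips 3 -> legal
(5,2): flips 2 -> legal
(5,3): flips 1 -> legal
(5,4): flips 2 -> legal
(5,5): no bracket -> illegal
W mobility = 8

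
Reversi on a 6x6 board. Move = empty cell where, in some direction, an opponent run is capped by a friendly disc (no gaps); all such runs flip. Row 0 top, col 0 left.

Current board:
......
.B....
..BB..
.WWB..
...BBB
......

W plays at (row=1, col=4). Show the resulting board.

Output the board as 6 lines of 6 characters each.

Answer: ......
.B..W.
..BW..
.WWB..
...BBB
......

Derivation:
Place W at (1,4); scan 8 dirs for brackets.
Dir NW: first cell '.' (not opp) -> no flip
Dir N: first cell '.' (not opp) -> no flip
Dir NE: first cell '.' (not opp) -> no flip
Dir W: first cell '.' (not opp) -> no flip
Dir E: first cell '.' (not opp) -> no flip
Dir SW: opp run (2,3) capped by W -> flip
Dir S: first cell '.' (not opp) -> no flip
Dir SE: first cell '.' (not opp) -> no flip
All flips: (2,3)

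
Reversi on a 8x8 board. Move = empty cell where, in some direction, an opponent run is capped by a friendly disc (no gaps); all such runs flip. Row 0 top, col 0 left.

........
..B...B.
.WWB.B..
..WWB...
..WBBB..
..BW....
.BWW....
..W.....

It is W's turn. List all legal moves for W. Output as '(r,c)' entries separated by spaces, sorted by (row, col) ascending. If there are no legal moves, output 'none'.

Answer: (0,2) (0,3) (1,3) (1,4) (2,4) (3,5) (4,1) (4,6) (5,0) (5,1) (5,4) (5,5) (6,0)

Derivation:
(0,1): no bracket -> illegal
(0,2): flips 1 -> legal
(0,3): flips 1 -> legal
(0,5): no bracket -> illegal
(0,6): no bracket -> illegal
(0,7): no bracket -> illegal
(1,1): no bracket -> illegal
(1,3): flips 1 -> legal
(1,4): flips 1 -> legal
(1,5): no bracket -> illegal
(1,7): no bracket -> illegal
(2,4): flips 1 -> legal
(2,6): no bracket -> illegal
(2,7): no bracket -> illegal
(3,5): flips 2 -> legal
(3,6): no bracket -> illegal
(4,1): flips 1 -> legal
(4,6): flips 3 -> legal
(5,0): flips 1 -> legal
(5,1): flips 1 -> legal
(5,4): flips 1 -> legal
(5,5): flips 1 -> legal
(5,6): no bracket -> illegal
(6,0): flips 1 -> legal
(7,0): no bracket -> illegal
(7,1): no bracket -> illegal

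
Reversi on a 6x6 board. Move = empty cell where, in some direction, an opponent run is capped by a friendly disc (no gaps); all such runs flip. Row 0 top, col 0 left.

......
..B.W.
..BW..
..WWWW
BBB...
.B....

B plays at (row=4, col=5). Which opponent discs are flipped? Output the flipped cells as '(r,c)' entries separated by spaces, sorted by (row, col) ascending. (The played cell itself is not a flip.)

Dir NW: opp run (3,4) (2,3) capped by B -> flip
Dir N: opp run (3,5), next='.' -> no flip
Dir NE: edge -> no flip
Dir W: first cell '.' (not opp) -> no flip
Dir E: edge -> no flip
Dir SW: first cell '.' (not opp) -> no flip
Dir S: first cell '.' (not opp) -> no flip
Dir SE: edge -> no flip

Answer: (2,3) (3,4)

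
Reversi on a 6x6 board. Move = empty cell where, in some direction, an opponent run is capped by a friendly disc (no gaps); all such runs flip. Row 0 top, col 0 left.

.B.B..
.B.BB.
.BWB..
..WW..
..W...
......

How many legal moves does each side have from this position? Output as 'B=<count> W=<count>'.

-- B to move --
(1,2): no bracket -> illegal
(2,4): no bracket -> illegal
(3,1): flips 1 -> legal
(3,4): no bracket -> illegal
(4,1): flips 1 -> legal
(4,3): flips 2 -> legal
(4,4): flips 2 -> legal
(5,1): no bracket -> illegal
(5,2): no bracket -> illegal
(5,3): no bracket -> illegal
B mobility = 4
-- W to move --
(0,0): flips 1 -> legal
(0,2): no bracket -> illegal
(0,4): flips 1 -> legal
(0,5): flips 2 -> legal
(1,0): flips 1 -> legal
(1,2): no bracket -> illegal
(1,5): no bracket -> illegal
(2,0): flips 1 -> legal
(2,4): flips 1 -> legal
(2,5): no bracket -> illegal
(3,0): no bracket -> illegal
(3,1): no bracket -> illegal
(3,4): no bracket -> illegal
W mobility = 6

Answer: B=4 W=6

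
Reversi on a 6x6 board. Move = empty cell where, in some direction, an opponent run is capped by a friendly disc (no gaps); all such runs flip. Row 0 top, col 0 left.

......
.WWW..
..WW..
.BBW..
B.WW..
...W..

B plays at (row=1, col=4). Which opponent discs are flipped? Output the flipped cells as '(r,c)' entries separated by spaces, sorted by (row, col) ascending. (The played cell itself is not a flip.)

Answer: (2,3)

Derivation:
Dir NW: first cell '.' (not opp) -> no flip
Dir N: first cell '.' (not opp) -> no flip
Dir NE: first cell '.' (not opp) -> no flip
Dir W: opp run (1,3) (1,2) (1,1), next='.' -> no flip
Dir E: first cell '.' (not opp) -> no flip
Dir SW: opp run (2,3) capped by B -> flip
Dir S: first cell '.' (not opp) -> no flip
Dir SE: first cell '.' (not opp) -> no flip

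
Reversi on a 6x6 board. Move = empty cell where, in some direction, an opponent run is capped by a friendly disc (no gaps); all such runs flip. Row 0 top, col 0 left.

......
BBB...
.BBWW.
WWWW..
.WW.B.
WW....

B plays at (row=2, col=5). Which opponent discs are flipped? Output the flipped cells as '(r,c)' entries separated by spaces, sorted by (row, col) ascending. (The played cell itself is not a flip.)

Answer: (2,3) (2,4)

Derivation:
Dir NW: first cell '.' (not opp) -> no flip
Dir N: first cell '.' (not opp) -> no flip
Dir NE: edge -> no flip
Dir W: opp run (2,4) (2,3) capped by B -> flip
Dir E: edge -> no flip
Dir SW: first cell '.' (not opp) -> no flip
Dir S: first cell '.' (not opp) -> no flip
Dir SE: edge -> no flip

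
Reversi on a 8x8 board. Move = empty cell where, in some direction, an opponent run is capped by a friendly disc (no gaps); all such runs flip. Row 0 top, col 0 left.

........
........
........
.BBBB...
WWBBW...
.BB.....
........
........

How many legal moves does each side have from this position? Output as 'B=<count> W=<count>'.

-- B to move --
(3,0): flips 1 -> legal
(3,5): no bracket -> illegal
(4,5): flips 1 -> legal
(5,0): flips 1 -> legal
(5,3): no bracket -> illegal
(5,4): flips 1 -> legal
(5,5): flips 1 -> legal
B mobility = 5
-- W to move --
(2,0): no bracket -> illegal
(2,1): flips 1 -> legal
(2,2): flips 2 -> legal
(2,3): flips 1 -> legal
(2,4): flips 1 -> legal
(2,5): no bracket -> illegal
(3,0): no bracket -> illegal
(3,5): no bracket -> illegal
(4,5): no bracket -> illegal
(5,0): no bracket -> illegal
(5,3): no bracket -> illegal
(5,4): no bracket -> illegal
(6,0): no bracket -> illegal
(6,1): flips 1 -> legal
(6,2): flips 1 -> legal
(6,3): flips 1 -> legal
W mobility = 7

Answer: B=5 W=7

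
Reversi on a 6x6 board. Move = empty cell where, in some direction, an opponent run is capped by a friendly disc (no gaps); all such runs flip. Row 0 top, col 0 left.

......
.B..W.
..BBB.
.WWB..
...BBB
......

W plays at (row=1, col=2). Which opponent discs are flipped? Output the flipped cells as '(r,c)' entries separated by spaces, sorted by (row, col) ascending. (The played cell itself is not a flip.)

Answer: (2,2)

Derivation:
Dir NW: first cell '.' (not opp) -> no flip
Dir N: first cell '.' (not opp) -> no flip
Dir NE: first cell '.' (not opp) -> no flip
Dir W: opp run (1,1), next='.' -> no flip
Dir E: first cell '.' (not opp) -> no flip
Dir SW: first cell '.' (not opp) -> no flip
Dir S: opp run (2,2) capped by W -> flip
Dir SE: opp run (2,3), next='.' -> no flip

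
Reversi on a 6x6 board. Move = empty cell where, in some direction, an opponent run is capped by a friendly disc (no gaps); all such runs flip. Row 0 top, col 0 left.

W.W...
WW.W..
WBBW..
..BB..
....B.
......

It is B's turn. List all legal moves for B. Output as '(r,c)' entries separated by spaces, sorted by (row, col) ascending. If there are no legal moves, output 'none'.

(0,1): flips 1 -> legal
(0,3): flips 2 -> legal
(0,4): flips 1 -> legal
(1,2): no bracket -> illegal
(1,4): flips 1 -> legal
(2,4): flips 1 -> legal
(3,0): no bracket -> illegal
(3,1): no bracket -> illegal
(3,4): no bracket -> illegal

Answer: (0,1) (0,3) (0,4) (1,4) (2,4)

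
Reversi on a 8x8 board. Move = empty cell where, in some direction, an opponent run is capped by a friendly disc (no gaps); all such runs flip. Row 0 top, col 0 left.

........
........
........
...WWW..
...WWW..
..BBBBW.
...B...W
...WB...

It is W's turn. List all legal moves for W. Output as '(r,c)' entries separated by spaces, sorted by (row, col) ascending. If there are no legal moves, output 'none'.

Answer: (5,1) (6,1) (6,2) (6,4) (6,5) (6,6) (7,2) (7,5)

Derivation:
(4,1): no bracket -> illegal
(4,2): no bracket -> illegal
(4,6): no bracket -> illegal
(5,1): flips 4 -> legal
(6,1): flips 1 -> legal
(6,2): flips 1 -> legal
(6,4): flips 1 -> legal
(6,5): flips 2 -> legal
(6,6): flips 1 -> legal
(7,2): flips 2 -> legal
(7,5): flips 1 -> legal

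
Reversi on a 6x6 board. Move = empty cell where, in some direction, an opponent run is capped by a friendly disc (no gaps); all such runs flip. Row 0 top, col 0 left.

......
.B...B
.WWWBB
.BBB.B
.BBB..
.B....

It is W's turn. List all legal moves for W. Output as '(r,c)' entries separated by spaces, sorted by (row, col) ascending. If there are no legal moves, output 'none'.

(0,0): flips 1 -> legal
(0,1): flips 1 -> legal
(0,2): no bracket -> illegal
(0,4): no bracket -> illegal
(0,5): no bracket -> illegal
(1,0): no bracket -> illegal
(1,2): no bracket -> illegal
(1,3): no bracket -> illegal
(1,4): no bracket -> illegal
(2,0): no bracket -> illegal
(3,0): no bracket -> illegal
(3,4): no bracket -> illegal
(4,0): flips 1 -> legal
(4,4): flips 1 -> legal
(4,5): no bracket -> illegal
(5,0): flips 2 -> legal
(5,2): flips 2 -> legal
(5,3): flips 2 -> legal
(5,4): flips 2 -> legal

Answer: (0,0) (0,1) (4,0) (4,4) (5,0) (5,2) (5,3) (5,4)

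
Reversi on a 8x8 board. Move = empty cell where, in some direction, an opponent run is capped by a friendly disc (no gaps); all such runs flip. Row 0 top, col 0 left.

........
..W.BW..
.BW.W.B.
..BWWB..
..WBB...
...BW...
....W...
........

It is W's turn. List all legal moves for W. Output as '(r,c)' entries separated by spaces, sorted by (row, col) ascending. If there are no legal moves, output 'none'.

(0,3): no bracket -> illegal
(0,4): flips 1 -> legal
(0,5): no bracket -> illegal
(1,0): flips 3 -> legal
(1,1): no bracket -> illegal
(1,3): flips 1 -> legal
(1,6): no bracket -> illegal
(1,7): no bracket -> illegal
(2,0): flips 1 -> legal
(2,3): no bracket -> illegal
(2,5): no bracket -> illegal
(2,7): no bracket -> illegal
(3,0): flips 1 -> legal
(3,1): flips 1 -> legal
(3,6): flips 1 -> legal
(3,7): flips 1 -> legal
(4,1): no bracket -> illegal
(4,5): flips 2 -> legal
(4,6): flips 1 -> legal
(5,2): flips 2 -> legal
(5,5): flips 1 -> legal
(6,2): no bracket -> illegal
(6,3): flips 2 -> legal

Answer: (0,4) (1,0) (1,3) (2,0) (3,0) (3,1) (3,6) (3,7) (4,5) (4,6) (5,2) (5,5) (6,3)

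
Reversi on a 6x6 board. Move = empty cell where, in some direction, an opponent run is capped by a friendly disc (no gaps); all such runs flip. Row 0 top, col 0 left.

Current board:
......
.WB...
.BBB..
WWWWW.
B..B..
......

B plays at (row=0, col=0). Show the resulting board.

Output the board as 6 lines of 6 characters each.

Place B at (0,0); scan 8 dirs for brackets.
Dir NW: edge -> no flip
Dir N: edge -> no flip
Dir NE: edge -> no flip
Dir W: edge -> no flip
Dir E: first cell '.' (not opp) -> no flip
Dir SW: edge -> no flip
Dir S: first cell '.' (not opp) -> no flip
Dir SE: opp run (1,1) capped by B -> flip
All flips: (1,1)

Answer: B.....
.BB...
.BBB..
WWWWW.
B..B..
......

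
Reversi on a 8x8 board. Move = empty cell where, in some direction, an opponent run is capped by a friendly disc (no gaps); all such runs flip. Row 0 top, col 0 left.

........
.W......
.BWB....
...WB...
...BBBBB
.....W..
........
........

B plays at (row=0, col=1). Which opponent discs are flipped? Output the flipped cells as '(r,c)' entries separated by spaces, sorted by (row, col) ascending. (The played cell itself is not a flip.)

Dir NW: edge -> no flip
Dir N: edge -> no flip
Dir NE: edge -> no flip
Dir W: first cell '.' (not opp) -> no flip
Dir E: first cell '.' (not opp) -> no flip
Dir SW: first cell '.' (not opp) -> no flip
Dir S: opp run (1,1) capped by B -> flip
Dir SE: first cell '.' (not opp) -> no flip

Answer: (1,1)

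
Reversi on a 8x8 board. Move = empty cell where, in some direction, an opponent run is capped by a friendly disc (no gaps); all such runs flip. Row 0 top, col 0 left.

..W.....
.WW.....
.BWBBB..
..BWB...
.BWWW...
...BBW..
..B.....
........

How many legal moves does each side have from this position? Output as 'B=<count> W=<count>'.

Answer: B=8 W=17

Derivation:
-- B to move --
(0,0): no bracket -> illegal
(0,1): flips 2 -> legal
(0,3): flips 1 -> legal
(1,0): no bracket -> illegal
(1,3): no bracket -> illegal
(2,0): no bracket -> illegal
(3,1): flips 1 -> legal
(3,5): flips 1 -> legal
(4,5): flips 3 -> legal
(4,6): no bracket -> illegal
(5,1): flips 2 -> legal
(5,2): flips 2 -> legal
(5,6): flips 1 -> legal
(6,4): no bracket -> illegal
(6,5): no bracket -> illegal
(6,6): no bracket -> illegal
B mobility = 8
-- W to move --
(1,0): flips 2 -> legal
(1,3): flips 1 -> legal
(1,4): flips 2 -> legal
(1,5): flips 1 -> legal
(1,6): flips 2 -> legal
(2,0): flips 1 -> legal
(2,6): flips 3 -> legal
(3,0): flips 1 -> legal
(3,1): flips 2 -> legal
(3,5): flips 1 -> legal
(3,6): no bracket -> illegal
(4,0): flips 1 -> legal
(4,5): flips 2 -> legal
(5,0): no bracket -> illegal
(5,1): no bracket -> illegal
(5,2): flips 2 -> legal
(6,1): no bracket -> illegal
(6,3): flips 1 -> legal
(6,4): flips 2 -> legal
(6,5): flips 1 -> legal
(7,1): flips 2 -> legal
(7,2): no bracket -> illegal
(7,3): no bracket -> illegal
W mobility = 17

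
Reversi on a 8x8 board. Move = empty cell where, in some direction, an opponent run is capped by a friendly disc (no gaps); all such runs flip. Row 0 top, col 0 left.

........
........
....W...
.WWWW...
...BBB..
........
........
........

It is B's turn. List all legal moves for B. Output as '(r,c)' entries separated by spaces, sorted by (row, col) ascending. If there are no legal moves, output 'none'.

Answer: (1,4) (2,1) (2,2) (2,3) (2,5)

Derivation:
(1,3): no bracket -> illegal
(1,4): flips 2 -> legal
(1,5): no bracket -> illegal
(2,0): no bracket -> illegal
(2,1): flips 1 -> legal
(2,2): flips 1 -> legal
(2,3): flips 2 -> legal
(2,5): flips 1 -> legal
(3,0): no bracket -> illegal
(3,5): no bracket -> illegal
(4,0): no bracket -> illegal
(4,1): no bracket -> illegal
(4,2): no bracket -> illegal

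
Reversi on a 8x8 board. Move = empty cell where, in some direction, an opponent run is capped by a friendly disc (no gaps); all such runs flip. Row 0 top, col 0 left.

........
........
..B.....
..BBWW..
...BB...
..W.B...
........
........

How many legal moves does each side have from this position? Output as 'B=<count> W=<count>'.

-- B to move --
(2,3): no bracket -> illegal
(2,4): flips 1 -> legal
(2,5): flips 1 -> legal
(2,6): flips 1 -> legal
(3,6): flips 2 -> legal
(4,1): no bracket -> illegal
(4,2): no bracket -> illegal
(4,5): no bracket -> illegal
(4,6): no bracket -> illegal
(5,1): no bracket -> illegal
(5,3): no bracket -> illegal
(6,1): flips 1 -> legal
(6,2): no bracket -> illegal
(6,3): no bracket -> illegal
B mobility = 5
-- W to move --
(1,1): no bracket -> illegal
(1,2): no bracket -> illegal
(1,3): no bracket -> illegal
(2,1): no bracket -> illegal
(2,3): no bracket -> illegal
(2,4): no bracket -> illegal
(3,1): flips 2 -> legal
(4,1): no bracket -> illegal
(4,2): no bracket -> illegal
(4,5): no bracket -> illegal
(5,3): flips 1 -> legal
(5,5): no bracket -> illegal
(6,3): no bracket -> illegal
(6,4): flips 2 -> legal
(6,5): no bracket -> illegal
W mobility = 3

Answer: B=5 W=3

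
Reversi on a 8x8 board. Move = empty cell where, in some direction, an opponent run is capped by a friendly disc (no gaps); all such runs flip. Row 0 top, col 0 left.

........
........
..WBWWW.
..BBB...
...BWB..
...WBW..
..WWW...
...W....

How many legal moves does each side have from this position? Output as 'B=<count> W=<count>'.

-- B to move --
(1,1): flips 1 -> legal
(1,2): flips 1 -> legal
(1,3): no bracket -> illegal
(1,4): flips 1 -> legal
(1,5): flips 1 -> legal
(1,6): flips 1 -> legal
(1,7): no bracket -> illegal
(2,1): flips 1 -> legal
(2,7): flips 3 -> legal
(3,1): no bracket -> illegal
(3,5): no bracket -> illegal
(3,6): no bracket -> illegal
(3,7): no bracket -> illegal
(4,2): no bracket -> illegal
(4,6): no bracket -> illegal
(5,1): no bracket -> illegal
(5,2): flips 1 -> legal
(5,6): flips 1 -> legal
(6,1): no bracket -> illegal
(6,5): flips 1 -> legal
(6,6): flips 2 -> legal
(7,1): no bracket -> illegal
(7,2): flips 1 -> legal
(7,4): flips 1 -> legal
(7,5): no bracket -> illegal
B mobility = 13
-- W to move --
(1,2): no bracket -> illegal
(1,3): flips 3 -> legal
(1,4): no bracket -> illegal
(2,1): no bracket -> illegal
(3,1): no bracket -> illegal
(3,5): flips 1 -> legal
(3,6): flips 2 -> legal
(4,1): no bracket -> illegal
(4,2): flips 3 -> legal
(4,6): flips 1 -> legal
(5,2): flips 2 -> legal
(5,6): no bracket -> illegal
(6,5): no bracket -> illegal
W mobility = 6

Answer: B=13 W=6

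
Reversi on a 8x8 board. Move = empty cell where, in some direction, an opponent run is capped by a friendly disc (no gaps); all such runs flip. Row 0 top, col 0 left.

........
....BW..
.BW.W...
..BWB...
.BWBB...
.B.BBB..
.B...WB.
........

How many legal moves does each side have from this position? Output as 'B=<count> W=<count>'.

Answer: B=10 W=13

Derivation:
-- B to move --
(0,4): no bracket -> illegal
(0,5): no bracket -> illegal
(0,6): flips 4 -> legal
(1,1): flips 2 -> legal
(1,2): flips 1 -> legal
(1,3): no bracket -> illegal
(1,6): flips 1 -> legal
(2,3): flips 2 -> legal
(2,5): no bracket -> illegal
(2,6): no bracket -> illegal
(3,1): flips 1 -> legal
(3,5): no bracket -> illegal
(5,2): flips 1 -> legal
(5,6): no bracket -> illegal
(6,4): flips 1 -> legal
(7,4): no bracket -> illegal
(7,5): flips 1 -> legal
(7,6): flips 1 -> legal
B mobility = 10
-- W to move --
(0,3): no bracket -> illegal
(0,4): flips 1 -> legal
(0,5): no bracket -> illegal
(1,0): flips 4 -> legal
(1,1): no bracket -> illegal
(1,2): no bracket -> illegal
(1,3): flips 1 -> legal
(2,0): flips 1 -> legal
(2,3): no bracket -> illegal
(2,5): no bracket -> illegal
(3,0): no bracket -> illegal
(3,1): flips 1 -> legal
(3,5): flips 1 -> legal
(4,0): flips 1 -> legal
(4,5): flips 3 -> legal
(4,6): no bracket -> illegal
(5,0): no bracket -> illegal
(5,2): no bracket -> illegal
(5,6): no bracket -> illegal
(5,7): no bracket -> illegal
(6,0): flips 1 -> legal
(6,2): no bracket -> illegal
(6,3): flips 2 -> legal
(6,4): flips 4 -> legal
(6,7): flips 1 -> legal
(7,0): no bracket -> illegal
(7,1): no bracket -> illegal
(7,2): no bracket -> illegal
(7,5): no bracket -> illegal
(7,6): no bracket -> illegal
(7,7): flips 3 -> legal
W mobility = 13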